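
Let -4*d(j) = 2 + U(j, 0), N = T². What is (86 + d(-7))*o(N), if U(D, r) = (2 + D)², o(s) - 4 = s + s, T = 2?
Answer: 951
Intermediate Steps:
N = 4 (N = 2² = 4)
o(s) = 4 + 2*s (o(s) = 4 + (s + s) = 4 + 2*s)
d(j) = -½ - (2 + j)²/4 (d(j) = -(2 + (2 + j)²)/4 = -½ - (2 + j)²/4)
(86 + d(-7))*o(N) = (86 + (-½ - (2 - 7)²/4))*(4 + 2*4) = (86 + (-½ - ¼*(-5)²))*(4 + 8) = (86 + (-½ - ¼*25))*12 = (86 + (-½ - 25/4))*12 = (86 - 27/4)*12 = (317/4)*12 = 951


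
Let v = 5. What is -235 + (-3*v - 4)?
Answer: -254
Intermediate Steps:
-235 + (-3*v - 4) = -235 + (-3*5 - 4) = -235 + (-15 - 4) = -235 - 19 = -254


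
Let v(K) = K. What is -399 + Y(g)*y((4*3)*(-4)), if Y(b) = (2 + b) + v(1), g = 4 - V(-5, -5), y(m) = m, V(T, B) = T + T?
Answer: -1215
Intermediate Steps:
V(T, B) = 2*T
g = 14 (g = 4 - 2*(-5) = 4 - 1*(-10) = 4 + 10 = 14)
Y(b) = 3 + b (Y(b) = (2 + b) + 1 = 3 + b)
-399 + Y(g)*y((4*3)*(-4)) = -399 + (3 + 14)*((4*3)*(-4)) = -399 + 17*(12*(-4)) = -399 + 17*(-48) = -399 - 816 = -1215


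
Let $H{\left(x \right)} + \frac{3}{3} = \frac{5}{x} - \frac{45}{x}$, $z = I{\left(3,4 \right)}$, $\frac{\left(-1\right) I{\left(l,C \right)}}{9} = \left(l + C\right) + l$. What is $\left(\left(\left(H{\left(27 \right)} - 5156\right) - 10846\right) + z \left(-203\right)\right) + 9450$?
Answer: $\frac{316319}{27} \approx 11716.0$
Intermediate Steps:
$I{\left(l,C \right)} = - 18 l - 9 C$ ($I{\left(l,C \right)} = - 9 \left(\left(l + C\right) + l\right) = - 9 \left(\left(C + l\right) + l\right) = - 9 \left(C + 2 l\right) = - 18 l - 9 C$)
$z = -90$ ($z = \left(-18\right) 3 - 36 = -54 - 36 = -90$)
$H{\left(x \right)} = -1 - \frac{40}{x}$ ($H{\left(x \right)} = -1 + \left(\frac{5}{x} - \frac{45}{x}\right) = -1 - \frac{40}{x}$)
$\left(\left(\left(H{\left(27 \right)} - 5156\right) - 10846\right) + z \left(-203\right)\right) + 9450 = \left(\left(\left(\frac{-40 - 27}{27} - 5156\right) - 10846\right) - -18270\right) + 9450 = \left(\left(\left(\frac{-40 - 27}{27} - 5156\right) - 10846\right) + 18270\right) + 9450 = \left(\left(\left(\frac{1}{27} \left(-67\right) - 5156\right) - 10846\right) + 18270\right) + 9450 = \left(\left(\left(- \frac{67}{27} - 5156\right) - 10846\right) + 18270\right) + 9450 = \left(\left(- \frac{139279}{27} - 10846\right) + 18270\right) + 9450 = \left(- \frac{432121}{27} + 18270\right) + 9450 = \frac{61169}{27} + 9450 = \frac{316319}{27}$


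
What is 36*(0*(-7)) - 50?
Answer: -50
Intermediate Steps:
36*(0*(-7)) - 50 = 36*0 - 50 = 0 - 50 = -50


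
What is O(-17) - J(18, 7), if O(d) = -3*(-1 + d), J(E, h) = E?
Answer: 36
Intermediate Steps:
O(d) = 3 - 3*d
O(-17) - J(18, 7) = (3 - 3*(-17)) - 1*18 = (3 + 51) - 18 = 54 - 18 = 36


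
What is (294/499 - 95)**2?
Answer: 2219446321/249001 ≈ 8913.4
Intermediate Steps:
(294/499 - 95)**2 = (-47111/499)**2 = 2219446321/249001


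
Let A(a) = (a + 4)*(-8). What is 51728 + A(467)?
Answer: 47960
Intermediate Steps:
A(a) = -32 - 8*a (A(a) = (4 + a)*(-8) = -32 - 8*a)
51728 + A(467) = 51728 + (-32 - 8*467) = 51728 + (-32 - 3736) = 51728 - 3768 = 47960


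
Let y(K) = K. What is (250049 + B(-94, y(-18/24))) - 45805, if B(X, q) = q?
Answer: 816973/4 ≈ 2.0424e+5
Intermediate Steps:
(250049 + B(-94, y(-18/24))) - 45805 = (250049 - 18/24) - 45805 = (250049 - 18*1/24) - 45805 = (250049 - ¾) - 45805 = 1000193/4 - 45805 = 816973/4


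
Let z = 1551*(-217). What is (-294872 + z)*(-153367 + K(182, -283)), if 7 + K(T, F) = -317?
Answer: 97046491349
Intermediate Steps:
z = -336567
K(T, F) = -324 (K(T, F) = -7 - 317 = -324)
(-294872 + z)*(-153367 + K(182, -283)) = (-294872 - 336567)*(-153367 - 324) = -631439*(-153691) = 97046491349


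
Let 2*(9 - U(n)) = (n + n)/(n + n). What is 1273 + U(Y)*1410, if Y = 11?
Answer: 13258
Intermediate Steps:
U(n) = 17/2 (U(n) = 9 - (n + n)/(2*(n + n)) = 9 - 2*n/(2*(2*n)) = 9 - 2*n*1/(2*n)/2 = 9 - ½*1 = 9 - ½ = 17/2)
1273 + U(Y)*1410 = 1273 + (17/2)*1410 = 1273 + 11985 = 13258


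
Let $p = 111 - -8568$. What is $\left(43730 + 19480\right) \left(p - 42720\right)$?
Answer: $-2151731610$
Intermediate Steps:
$p = 8679$ ($p = 111 + 8568 = 8679$)
$\left(43730 + 19480\right) \left(p - 42720\right) = \left(43730 + 19480\right) \left(8679 - 42720\right) = 63210 \left(-34041\right) = -2151731610$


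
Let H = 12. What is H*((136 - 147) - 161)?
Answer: -2064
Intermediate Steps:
H*((136 - 147) - 161) = 12*((136 - 147) - 161) = 12*(-11 - 161) = 12*(-172) = -2064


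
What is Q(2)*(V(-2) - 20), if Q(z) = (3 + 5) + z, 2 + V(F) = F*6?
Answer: -340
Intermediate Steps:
V(F) = -2 + 6*F (V(F) = -2 + F*6 = -2 + 6*F)
Q(z) = 8 + z
Q(2)*(V(-2) - 20) = (8 + 2)*((-2 + 6*(-2)) - 20) = 10*((-2 - 12) - 20) = 10*(-14 - 20) = 10*(-34) = -340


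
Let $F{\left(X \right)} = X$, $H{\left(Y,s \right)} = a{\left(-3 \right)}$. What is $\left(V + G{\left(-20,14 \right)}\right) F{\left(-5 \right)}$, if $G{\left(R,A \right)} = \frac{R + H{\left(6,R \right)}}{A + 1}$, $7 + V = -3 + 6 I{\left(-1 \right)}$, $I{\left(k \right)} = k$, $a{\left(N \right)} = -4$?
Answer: $88$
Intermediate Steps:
$H{\left(Y,s \right)} = -4$
$V = -16$ ($V = -7 + \left(-3 + 6 \left(-1\right)\right) = -7 - 9 = -16$)
$G{\left(R,A \right)} = \frac{-4 + R}{1 + A}$ ($G{\left(R,A \right)} = \frac{R - 4}{A + 1} = \frac{-4 + R}{1 + A}$)
$\left(V + G{\left(-20,14 \right)}\right) F{\left(-5 \right)} = \left(-16 + \frac{-4 - 20}{1 + 14}\right) \left(-5\right) = \left(-16 + \frac{1}{15} \left(-24\right)\right) \left(-5\right) = \left(-16 - \frac{8}{5}\right) \left(-5\right) = \left(- \frac{88}{5}\right) \left(-5\right) = 88$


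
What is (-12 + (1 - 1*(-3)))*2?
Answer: -16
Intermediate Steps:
(-12 + (1 - 1*(-3)))*2 = (-12 + (1 + 3))*2 = (-12 + 4)*2 = -8*2 = -16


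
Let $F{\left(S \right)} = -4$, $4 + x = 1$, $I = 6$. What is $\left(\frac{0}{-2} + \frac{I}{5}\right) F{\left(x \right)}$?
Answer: $- \frac{24}{5} \approx -4.8$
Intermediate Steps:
$x = -3$ ($x = -4 + 1 = -3$)
$\left(\frac{0}{-2} + \frac{I}{5}\right) F{\left(x \right)} = \left(\frac{0}{-2} + \frac{6}{5}\right) \left(-4\right) = \left(0 \left(- \frac{1}{2}\right) + 6 \cdot \frac{1}{5}\right) \left(-4\right) = \left(0 + \frac{6}{5}\right) \left(-4\right) = \frac{6}{5} \left(-4\right) = - \frac{24}{5}$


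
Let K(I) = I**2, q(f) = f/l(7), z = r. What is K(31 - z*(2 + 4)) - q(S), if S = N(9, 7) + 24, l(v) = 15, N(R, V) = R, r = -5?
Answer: 18594/5 ≈ 3718.8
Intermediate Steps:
z = -5
S = 33 (S = 9 + 24 = 33)
q(f) = f/15
K(31 - z*(2 + 4)) - q(S) = (31 - (-5)*(2 + 4))**2 - 33/15 = (31 - (-5)*6)**2 - 1*11/5 = (31 - 1*(-30))**2 - 11/5 = (31 + 30)**2 - 11/5 = 61**2 - 11/5 = 3721 - 11/5 = 18594/5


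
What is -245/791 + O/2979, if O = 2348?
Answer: 161059/336627 ≈ 0.47845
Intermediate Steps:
-245/791 + O/2979 = -245/791 + 2348/2979 = -245*1/791 + 2348*(1/2979) = -35/113 + 2348/2979 = 161059/336627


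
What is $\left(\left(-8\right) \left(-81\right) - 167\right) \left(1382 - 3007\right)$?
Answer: $-781625$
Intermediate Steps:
$\left(\left(-8\right) \left(-81\right) - 167\right) \left(1382 - 3007\right) = \left(648 - 167\right) \left(-1625\right) = 481 \left(-1625\right) = -781625$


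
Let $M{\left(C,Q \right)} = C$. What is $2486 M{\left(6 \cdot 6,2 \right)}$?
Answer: $89496$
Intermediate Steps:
$2486 M{\left(6 \cdot 6,2 \right)} = 2486 \cdot 6 \cdot 6 = 2486 \cdot 36 = 89496$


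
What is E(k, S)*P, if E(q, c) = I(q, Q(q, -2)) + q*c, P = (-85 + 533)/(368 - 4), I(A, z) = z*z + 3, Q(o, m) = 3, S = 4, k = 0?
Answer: 192/13 ≈ 14.769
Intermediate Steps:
I(A, z) = 3 + z**2 (I(A, z) = z**2 + 3 = 3 + z**2)
P = 16/13 (P = 448/364 = 448*(1/364) = 16/13 ≈ 1.2308)
E(q, c) = 12 + c*q (E(q, c) = (3 + 3**2) + q*c = (3 + 9) + c*q = 12 + c*q)
E(k, S)*P = (12 + 4*0)*(16/13) = (12 + 0)*(16/13) = 12*(16/13) = 192/13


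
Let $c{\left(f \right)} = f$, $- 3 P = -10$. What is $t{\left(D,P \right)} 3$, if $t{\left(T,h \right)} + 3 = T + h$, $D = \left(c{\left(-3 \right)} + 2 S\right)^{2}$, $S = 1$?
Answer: $4$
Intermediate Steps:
$P = \frac{10}{3}$ ($P = \left(- \frac{1}{3}\right) \left(-10\right) = \frac{10}{3} \approx 3.3333$)
$D = 1$ ($D = \left(-3 + 2 \cdot 1\right)^{2} = \left(-3 + 2\right)^{2} = \left(-1\right)^{2} = 1$)
$t{\left(T,h \right)} = -3 + T + h$ ($t{\left(T,h \right)} = -3 + \left(T + h\right) = -3 + T + h$)
$t{\left(D,P \right)} 3 = \left(-3 + 1 + \frac{10}{3}\right) 3 = \frac{4}{3} \cdot 3 = 4$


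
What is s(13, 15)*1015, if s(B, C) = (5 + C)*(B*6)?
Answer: 1583400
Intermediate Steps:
s(B, C) = 6*B*(5 + C) (s(B, C) = (5 + C)*(6*B) = 6*B*(5 + C))
s(13, 15)*1015 = (6*13*(5 + 15))*1015 = (6*13*20)*1015 = 1560*1015 = 1583400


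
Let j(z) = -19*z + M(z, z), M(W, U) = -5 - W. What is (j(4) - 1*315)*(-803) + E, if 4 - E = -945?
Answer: 322149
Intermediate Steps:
E = 949 (E = 4 - 1*(-945) = 4 + 945 = 949)
j(z) = -5 - 20*z (j(z) = -19*z + (-5 - z) = -5 - 20*z)
(j(4) - 1*315)*(-803) + E = ((-5 - 20*4) - 1*315)*(-803) + 949 = ((-5 - 80) - 315)*(-803) + 949 = (-85 - 315)*(-803) + 949 = -400*(-803) + 949 = 321200 + 949 = 322149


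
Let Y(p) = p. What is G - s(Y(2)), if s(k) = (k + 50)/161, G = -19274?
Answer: -3103166/161 ≈ -19274.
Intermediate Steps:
s(k) = 50/161 + k/161 (s(k) = (50 + k)*(1/161) = 50/161 + k/161)
G - s(Y(2)) = -19274 - (50/161 + (1/161)*2) = -19274 - (50/161 + 2/161) = -19274 - 1*52/161 = -19274 - 52/161 = -3103166/161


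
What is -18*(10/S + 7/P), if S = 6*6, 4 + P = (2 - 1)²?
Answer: 37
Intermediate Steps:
P = -3 (P = -4 + (2 - 1)² = -4 + 1² = -4 + 1 = -3)
S = 36
-18*(10/S + 7/P) = -18*(10/36 + 7/(-3)) = -18*(10*(1/36) + 7*(-⅓)) = -18*(5/18 - 7/3) = -18*(-37/18) = 37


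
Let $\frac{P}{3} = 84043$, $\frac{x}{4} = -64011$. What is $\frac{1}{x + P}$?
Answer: $- \frac{1}{3915} \approx -0.00025543$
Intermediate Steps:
$x = -256044$ ($x = 4 \left(-64011\right) = -256044$)
$P = 252129$ ($P = 3 \cdot 84043 = 252129$)
$\frac{1}{x + P} = \frac{1}{-256044 + 252129} = \frac{1}{-3915} = - \frac{1}{3915}$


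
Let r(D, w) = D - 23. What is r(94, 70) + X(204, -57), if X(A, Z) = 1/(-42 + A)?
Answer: 11503/162 ≈ 71.006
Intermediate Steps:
r(D, w) = -23 + D
r(94, 70) + X(204, -57) = (-23 + 94) + 1/(-42 + 204) = 71 + 1/162 = 11503/162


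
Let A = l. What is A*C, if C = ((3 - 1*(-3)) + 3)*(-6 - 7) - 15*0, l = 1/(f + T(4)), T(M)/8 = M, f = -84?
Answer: 9/4 ≈ 2.2500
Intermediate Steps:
T(M) = 8*M
l = -1/52 (l = 1/(-84 + 8*4) = 1/(-84 + 32) = 1/(-52) = -1/52 ≈ -0.019231)
A = -1/52 ≈ -0.019231
C = -117 (C = ((3 + 3) + 3)*(-13) + 0 = (6 + 3)*(-13) + 0 = 9*(-13) + 0 = -117 + 0 = -117)
A*C = -1/52*(-117) = 9/4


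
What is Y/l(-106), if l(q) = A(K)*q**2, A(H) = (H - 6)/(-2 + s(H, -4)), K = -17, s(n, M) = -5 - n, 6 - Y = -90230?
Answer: -225590/64607 ≈ -3.4917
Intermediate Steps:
Y = 90236 (Y = 6 - 1*(-90230) = 6 + 90230 = 90236)
A(H) = (-6 + H)/(-7 - H) (A(H) = (H - 6)/(-2 + (-5 - H)) = (-6 + H)/(-7 - H))
l(q) = -23*q**2/10 (l(q) = ((6 - 1*(-17))/(7 - 17))*q**2 = ((6 + 17)/(-10))*q**2 = (-1/10*23)*q**2 = -23*q**2/10)
Y/l(-106) = 90236/((-23/10*(-106)**2)) = 90236/((-23/10*11236)) = 90236/(-129214/5) = 90236*(-5/129214) = -225590/64607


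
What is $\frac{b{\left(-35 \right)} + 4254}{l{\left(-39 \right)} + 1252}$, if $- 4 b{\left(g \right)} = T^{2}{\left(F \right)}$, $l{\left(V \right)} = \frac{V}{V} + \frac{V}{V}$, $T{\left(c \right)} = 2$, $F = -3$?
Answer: $\frac{4253}{1254} \approx 3.3915$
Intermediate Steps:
$l{\left(V \right)} = 2$ ($l{\left(V \right)} = 1 + 1 = 2$)
$b{\left(g \right)} = -1$ ($b{\left(g \right)} = - \frac{2^{2}}{4} = \left(- \frac{1}{4}\right) 4 = -1$)
$\frac{b{\left(-35 \right)} + 4254}{l{\left(-39 \right)} + 1252} = \frac{-1 + 4254}{2 + 1252} = \frac{4253}{1254}$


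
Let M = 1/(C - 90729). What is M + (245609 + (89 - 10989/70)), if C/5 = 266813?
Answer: 10685149388863/43516760 ≈ 2.4554e+5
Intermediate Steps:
C = 1334065 (C = 5*266813 = 1334065)
M = 1/1243336 (M = 1/(1334065 - 90729) = 1/1243336 ≈ 8.0429e-7)
M + (245609 + (89 - 10989/70)) = 1/1243336 + (245609 + (89 - 10989/70)) = 1/1243336 + (245609 - 4759/70) = 1/1243336 + 17187871/70 = 10685149388863/43516760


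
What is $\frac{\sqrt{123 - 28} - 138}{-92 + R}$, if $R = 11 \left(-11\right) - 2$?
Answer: $\frac{138}{215} - \frac{\sqrt{95}}{215} \approx 0.59653$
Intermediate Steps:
$R = -123$ ($R = -121 - 2 = -123$)
$\frac{\sqrt{123 - 28} - 138}{-92 + R} = \frac{\sqrt{123 - 28} - 138}{-92 - 123} = \frac{\sqrt{95} - 138}{-215} = \left(-138 + \sqrt{95}\right) \left(- \frac{1}{215}\right) = \frac{138}{215} - \frac{\sqrt{95}}{215}$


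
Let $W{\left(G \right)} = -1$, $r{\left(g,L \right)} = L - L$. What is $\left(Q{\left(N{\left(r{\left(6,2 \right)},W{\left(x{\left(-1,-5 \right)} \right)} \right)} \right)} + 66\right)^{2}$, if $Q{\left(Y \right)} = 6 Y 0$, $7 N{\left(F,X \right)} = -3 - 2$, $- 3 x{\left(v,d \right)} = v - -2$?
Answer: $4356$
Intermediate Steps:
$x{\left(v,d \right)} = - \frac{2}{3} - \frac{v}{3}$ ($x{\left(v,d \right)} = - \frac{v - -2}{3} = - \frac{v + 2}{3} = - \frac{2 + v}{3} = - \frac{2}{3} - \frac{v}{3}$)
$r{\left(g,L \right)} = 0$
$N{\left(F,X \right)} = - \frac{5}{7}$ ($N{\left(F,X \right)} = \frac{-3 - 2}{7} = \frac{1}{7} \left(-5\right) = - \frac{5}{7}$)
$Q{\left(Y \right)} = 0$
$\left(Q{\left(N{\left(r{\left(6,2 \right)},W{\left(x{\left(-1,-5 \right)} \right)} \right)} \right)} + 66\right)^{2} = \left(0 + 66\right)^{2} = 66^{2} = 4356$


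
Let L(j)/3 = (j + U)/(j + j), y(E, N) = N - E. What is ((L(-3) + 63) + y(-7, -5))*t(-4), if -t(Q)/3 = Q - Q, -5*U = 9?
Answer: 0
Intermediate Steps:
U = -9/5 (U = -⅕*9 = -9/5 ≈ -1.8000)
t(Q) = 0 (t(Q) = -3*(Q - Q) = -3*0 = 0)
L(j) = 3*(-9/5 + j)/(2*j) (L(j) = 3*((j - 9/5)/(j + j)) = 3*((-9/5 + j)/((2*j))) = 3*((-9/5 + j)*(1/(2*j))) = 3*((-9/5 + j)/(2*j)) = 3*(-9/5 + j)/(2*j))
((L(-3) + 63) + y(-7, -5))*t(-4) = (((3/10)*(-9 + 5*(-3))/(-3) + 63) + (-5 - 1*(-7)))*0 = (((3/10)*(-⅓)*(-9 - 15) + 63) + (-5 + 7))*0 = (((3/10)*(-⅓)*(-24) + 63) + 2)*0 = ((12/5 + 63) + 2)*0 = (327/5 + 2)*0 = (337/5)*0 = 0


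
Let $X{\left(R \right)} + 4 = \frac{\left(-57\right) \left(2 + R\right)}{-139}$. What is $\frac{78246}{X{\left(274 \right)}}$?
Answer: $\frac{776871}{1084} \approx 716.67$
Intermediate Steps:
$X{\left(R \right)} = - \frac{442}{139} + \frac{57 R}{139}$ ($X{\left(R \right)} = -4 + \frac{\left(-57\right) \left(2 + R\right)}{-139} = -4 + \left(-114 - 57 R\right) \left(- \frac{1}{139}\right) = -4 + \left(\frac{114}{139} + \frac{57 R}{139}\right) = - \frac{442}{139} + \frac{57 R}{139}$)
$\frac{78246}{X{\left(274 \right)}} = \frac{78246}{- \frac{442}{139} + \frac{57}{139} \cdot 274} = \frac{78246}{- \frac{442}{139} + \frac{15618}{139}} = \frac{78246}{\frac{15176}{139}} = 78246 \cdot \frac{139}{15176} = \frac{776871}{1084}$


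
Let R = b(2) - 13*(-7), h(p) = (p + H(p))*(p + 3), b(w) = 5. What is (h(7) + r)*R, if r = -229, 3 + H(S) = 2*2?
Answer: -14304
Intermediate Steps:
H(S) = 1 (H(S) = -3 + 2*2 = -3 + 4 = 1)
h(p) = (1 + p)*(3 + p) (h(p) = (p + 1)*(p + 3) = (1 + p)*(3 + p))
R = 96 (R = 5 - 13*(-7) = 5 + 91 = 96)
(h(7) + r)*R = ((3 + 7**2 + 4*7) - 229)*96 = ((3 + 49 + 28) - 229)*96 = (80 - 229)*96 = -149*96 = -14304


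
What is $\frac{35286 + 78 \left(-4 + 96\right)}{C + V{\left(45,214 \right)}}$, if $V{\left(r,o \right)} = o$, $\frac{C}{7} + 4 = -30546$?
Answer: $- \frac{7077}{35606} \approx -0.19876$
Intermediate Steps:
$C = -213850$ ($C = -28 + 7 \left(-30546\right) = -28 - 213822 = -213850$)
$\frac{35286 + 78 \left(-4 + 96\right)}{C + V{\left(45,214 \right)}} = \frac{35286 + 78 \left(-4 + 96\right)}{-213850 + 214} = \frac{35286 + 78 \cdot 92}{-213636} = \left(35286 + 7176\right) \left(- \frac{1}{213636}\right) = 42462 \left(- \frac{1}{213636}\right) = - \frac{7077}{35606}$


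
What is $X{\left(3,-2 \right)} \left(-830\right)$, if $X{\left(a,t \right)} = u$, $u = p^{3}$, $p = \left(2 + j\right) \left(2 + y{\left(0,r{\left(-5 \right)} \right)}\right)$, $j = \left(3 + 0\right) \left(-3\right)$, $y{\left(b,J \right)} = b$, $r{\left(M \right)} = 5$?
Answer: $2277520$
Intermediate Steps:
$j = -9$ ($j = 3 \left(-3\right) = -9$)
$p = -14$ ($p = \left(2 - 9\right) \left(2 + 0\right) = \left(-7\right) 2 = -14$)
$u = -2744$ ($u = \left(-14\right)^{3} = -2744$)
$X{\left(a,t \right)} = -2744$
$X{\left(3,-2 \right)} \left(-830\right) = \left(-2744\right) \left(-830\right) = 2277520$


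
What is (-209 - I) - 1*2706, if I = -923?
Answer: -1992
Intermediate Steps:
(-209 - I) - 1*2706 = (-209 - 1*(-923)) - 1*2706 = (-209 + 923) - 2706 = 714 - 2706 = -1992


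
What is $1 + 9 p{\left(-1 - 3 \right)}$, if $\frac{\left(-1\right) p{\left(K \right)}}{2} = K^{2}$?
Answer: $-287$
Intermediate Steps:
$p{\left(K \right)} = - 2 K^{2}$
$1 + 9 p{\left(-1 - 3 \right)} = 1 + 9 \left(- 2 \left(-1 - 3\right)^{2}\right) = 1 + 9 \left(- 2 \left(-4\right)^{2}\right) = 1 + 9 \left(\left(-2\right) 16\right) = 1 + 9 \left(-32\right) = 1 - 288 = -287$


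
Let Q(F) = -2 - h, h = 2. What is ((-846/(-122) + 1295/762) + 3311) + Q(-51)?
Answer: 154117295/46482 ≈ 3315.6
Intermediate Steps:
Q(F) = -4 (Q(F) = -2 - 1*2 = -2 - 2 = -4)
((-846/(-122) + 1295/762) + 3311) + Q(-51) = ((-846/(-122) + 1295/762) + 3311) - 4 = ((-846*(-1/122) + 1295*(1/762)) + 3311) - 4 = ((423/61 + 1295/762) + 3311) - 4 = (401321/46482 + 3311) - 4 = 154303223/46482 - 4 = 154117295/46482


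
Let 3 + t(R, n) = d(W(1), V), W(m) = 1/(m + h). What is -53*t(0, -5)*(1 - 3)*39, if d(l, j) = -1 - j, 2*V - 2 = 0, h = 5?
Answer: -20670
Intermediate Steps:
V = 1 (V = 1 + (½)*0 = 1 + 0 = 1)
W(m) = 1/(5 + m) (W(m) = 1/(m + 5) = 1/(5 + m))
t(R, n) = -5 (t(R, n) = -3 + (-1 - 1*1) = -3 + (-1 - 1) = -3 - 2 = -5)
-53*t(0, -5)*(1 - 3)*39 = -(-265)*(1 - 3)*39 = -(-265)*(-2)*39 = -53*10*39 = -530*39 = -20670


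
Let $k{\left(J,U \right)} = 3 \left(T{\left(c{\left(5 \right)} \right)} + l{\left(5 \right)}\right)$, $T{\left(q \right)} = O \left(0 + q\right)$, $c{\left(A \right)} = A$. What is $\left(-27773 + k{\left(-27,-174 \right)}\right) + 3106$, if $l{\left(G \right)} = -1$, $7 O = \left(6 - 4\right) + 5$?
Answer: $-24655$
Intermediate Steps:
$O = 1$ ($O = \frac{\left(6 - 4\right) + 5}{7} = \frac{2 + 5}{7} = \frac{1}{7} \cdot 7 = 1$)
$T{\left(q \right)} = q$ ($T{\left(q \right)} = 1 \left(0 + q\right) = 1 q = q$)
$k{\left(J,U \right)} = 12$ ($k{\left(J,U \right)} = 3 \left(5 - 1\right) = 3 \cdot 4 = 12$)
$\left(-27773 + k{\left(-27,-174 \right)}\right) + 3106 = \left(-27773 + 12\right) + 3106 = -27761 + 3106 = -24655$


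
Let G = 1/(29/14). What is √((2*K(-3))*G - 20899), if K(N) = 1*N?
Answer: I*√17578495/29 ≈ 144.57*I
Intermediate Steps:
K(N) = N
G = 14/29 (G = 1/(29*(1/14)) = 1/(29/14) = 14/29 ≈ 0.48276)
√((2*K(-3))*G - 20899) = √((2*(-3))*(14/29) - 20899) = √(-6*14/29 - 20899) = √(-84/29 - 20899) = √(-606155/29) = I*√17578495/29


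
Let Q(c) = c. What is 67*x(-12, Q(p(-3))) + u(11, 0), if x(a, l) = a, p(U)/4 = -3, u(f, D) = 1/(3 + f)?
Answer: -11255/14 ≈ -803.93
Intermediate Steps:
p(U) = -12 (p(U) = 4*(-3) = -12)
67*x(-12, Q(p(-3))) + u(11, 0) = 67*(-12) + 1/(3 + 11) = -804 + 1/14 = -11255/14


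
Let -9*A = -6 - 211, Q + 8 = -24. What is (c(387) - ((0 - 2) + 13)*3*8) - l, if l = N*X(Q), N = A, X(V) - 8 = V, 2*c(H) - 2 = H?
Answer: 3055/6 ≈ 509.17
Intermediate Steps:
Q = -32 (Q = -8 - 24 = -32)
c(H) = 1 + H/2
X(V) = 8 + V
A = 217/9 (A = -(-6 - 211)/9 = -⅑*(-217) = 217/9 ≈ 24.111)
N = 217/9 ≈ 24.111
l = -1736/3 (l = 217*(8 - 32)/9 = (217/9)*(-24) = -1736/3 ≈ -578.67)
(c(387) - ((0 - 2) + 13)*3*8) - l = ((1 + (½)*387) - ((0 - 2) + 13)*3*8) - 1*(-1736/3) = ((1 + 387/2) - (-2 + 13)*3*8) + 1736/3 = (389/2 - 11*3*8) + 1736/3 = (389/2 - 33*8) + 1736/3 = (389/2 - 1*264) + 1736/3 = (389/2 - 264) + 1736/3 = -139/2 + 1736/3 = 3055/6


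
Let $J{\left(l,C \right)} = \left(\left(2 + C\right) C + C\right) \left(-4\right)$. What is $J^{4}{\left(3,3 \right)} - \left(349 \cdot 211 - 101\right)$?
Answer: $26800318$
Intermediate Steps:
$J{\left(l,C \right)} = - 4 C - 4 C \left(2 + C\right)$ ($J{\left(l,C \right)} = \left(C \left(2 + C\right) + C\right) \left(-4\right) = \left(C + C \left(2 + C\right)\right) \left(-4\right) = - 4 C - 4 C \left(2 + C\right)$)
$J^{4}{\left(3,3 \right)} - \left(349 \cdot 211 - 101\right) = \left(\left(-4\right) 3 \left(3 + 3\right)\right)^{4} - \left(349 \cdot 211 - 101\right) = \left(\left(-4\right) 3 \cdot 6\right)^{4} - \left(73639 - 101\right) = \left(-72\right)^{4} - 73538 = 26873856 - 73538 = 26800318$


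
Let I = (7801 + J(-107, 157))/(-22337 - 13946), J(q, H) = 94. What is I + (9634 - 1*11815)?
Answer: -79141118/36283 ≈ -2181.2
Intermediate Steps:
I = -7895/36283 (I = (7801 + 94)/(-22337 - 13946) = 7895/(-36283) = 7895*(-1/36283) = -7895/36283 ≈ -0.21760)
I + (9634 - 1*11815) = -7895/36283 + (9634 - 1*11815) = -7895/36283 + (9634 - 11815) = -7895/36283 - 2181 = -79141118/36283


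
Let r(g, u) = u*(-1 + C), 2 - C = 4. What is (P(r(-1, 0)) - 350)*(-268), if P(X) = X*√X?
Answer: 93800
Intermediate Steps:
C = -2 (C = 2 - 1*4 = 2 - 4 = -2)
r(g, u) = -3*u (r(g, u) = u*(-1 - 2) = u*(-3) = -3*u)
P(X) = X^(3/2)
(P(r(-1, 0)) - 350)*(-268) = ((-3*0)^(3/2) - 350)*(-268) = (0^(3/2) - 350)*(-268) = (0 - 350)*(-268) = -350*(-268) = 93800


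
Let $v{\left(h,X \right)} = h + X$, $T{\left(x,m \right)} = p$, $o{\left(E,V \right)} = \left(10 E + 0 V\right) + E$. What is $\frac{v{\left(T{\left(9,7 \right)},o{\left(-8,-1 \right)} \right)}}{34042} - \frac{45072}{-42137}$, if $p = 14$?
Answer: $\frac{765611443}{717213877} \approx 1.0675$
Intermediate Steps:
$o{\left(E,V \right)} = 11 E$ ($o{\left(E,V \right)} = \left(10 E + 0\right) + E = 10 E + E = 11 E$)
$T{\left(x,m \right)} = 14$
$v{\left(h,X \right)} = X + h$
$\frac{v{\left(T{\left(9,7 \right)},o{\left(-8,-1 \right)} \right)}}{34042} - \frac{45072}{-42137} = \frac{11 \left(-8\right) + 14}{34042} - \frac{45072}{-42137} = \left(-88 + 14\right) \frac{1}{34042} - - \frac{45072}{42137} = \left(-74\right) \frac{1}{34042} + \frac{45072}{42137} = - \frac{37}{17021} + \frac{45072}{42137} = \frac{765611443}{717213877}$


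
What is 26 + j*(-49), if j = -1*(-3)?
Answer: -121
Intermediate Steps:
j = 3
26 + j*(-49) = 26 + 3*(-49) = 26 - 147 = -121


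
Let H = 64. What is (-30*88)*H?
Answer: -168960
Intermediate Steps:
(-30*88)*H = -30*88*64 = -2640*64 = -168960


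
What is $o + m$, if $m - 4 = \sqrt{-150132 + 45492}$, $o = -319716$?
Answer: $-319712 + 8 i \sqrt{1635} \approx -3.1971 \cdot 10^{5} + 323.48 i$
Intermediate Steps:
$m = 4 + 8 i \sqrt{1635}$ ($m = 4 + \sqrt{-150132 + 45492} = 4 + \sqrt{-104640} = 4 + 8 i \sqrt{1635} \approx 4.0 + 323.48 i$)
$o + m = -319716 + \left(4 + 8 i \sqrt{1635}\right) = -319712 + 8 i \sqrt{1635}$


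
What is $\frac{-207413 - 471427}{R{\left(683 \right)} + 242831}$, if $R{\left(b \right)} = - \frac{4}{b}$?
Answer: $- \frac{154549240}{55284523} \approx -2.7955$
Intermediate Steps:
$\frac{-207413 - 471427}{R{\left(683 \right)} + 242831} = \frac{-207413 - 471427}{- \frac{4}{683} + 242831} = - \frac{678840}{\left(-4\right) \frac{1}{683} + 242831} = - \frac{678840}{- \frac{4}{683} + 242831} = - \frac{678840}{\frac{165853569}{683}} = \left(-678840\right) \frac{683}{165853569} = - \frac{154549240}{55284523}$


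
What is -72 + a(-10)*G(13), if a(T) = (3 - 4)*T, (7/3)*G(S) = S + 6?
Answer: 66/7 ≈ 9.4286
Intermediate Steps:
G(S) = 18/7 + 3*S/7 (G(S) = 3*(S + 6)/7 = 3*(6 + S)/7 = 18/7 + 3*S/7)
a(T) = -T
-72 + a(-10)*G(13) = -72 + (-1*(-10))*(18/7 + (3/7)*13) = -72 + 10*(18/7 + 39/7) = -72 + 10*(57/7) = -72 + 570/7 = 66/7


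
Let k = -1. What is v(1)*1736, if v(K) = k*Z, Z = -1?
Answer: 1736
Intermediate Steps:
v(K) = 1 (v(K) = -1*(-1) = 1)
v(1)*1736 = 1*1736 = 1736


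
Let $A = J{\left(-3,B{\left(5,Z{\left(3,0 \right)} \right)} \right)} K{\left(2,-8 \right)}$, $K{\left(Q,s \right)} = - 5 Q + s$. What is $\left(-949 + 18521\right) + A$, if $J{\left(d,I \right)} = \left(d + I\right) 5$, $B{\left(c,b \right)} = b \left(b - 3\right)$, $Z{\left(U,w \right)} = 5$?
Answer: $16942$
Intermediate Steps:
$B{\left(c,b \right)} = b \left(-3 + b\right)$
$J{\left(d,I \right)} = 5 I + 5 d$ ($J{\left(d,I \right)} = \left(I + d\right) 5 = 5 I + 5 d$)
$K{\left(Q,s \right)} = s - 5 Q$
$A = -630$ ($A = \left(5 \cdot 5 \left(-3 + 5\right) + 5 \left(-3\right)\right) \left(-8 - 10\right) = \left(5 \cdot 5 \cdot 2 - 15\right) \left(-8 - 10\right) = \left(5 \cdot 10 - 15\right) \left(-18\right) = \left(50 - 15\right) \left(-18\right) = 35 \left(-18\right) = -630$)
$\left(-949 + 18521\right) + A = \left(-949 + 18521\right) - 630 = 17572 - 630 = 16942$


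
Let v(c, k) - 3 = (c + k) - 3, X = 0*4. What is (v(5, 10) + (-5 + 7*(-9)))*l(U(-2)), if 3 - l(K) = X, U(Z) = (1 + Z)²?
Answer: -159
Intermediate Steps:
X = 0
v(c, k) = c + k (v(c, k) = 3 + ((c + k) - 3) = 3 + (-3 + c + k) = c + k)
l(K) = 3 (l(K) = 3 - 1*0 = 3 + 0 = 3)
(v(5, 10) + (-5 + 7*(-9)))*l(U(-2)) = ((5 + 10) + (-5 + 7*(-9)))*3 = (15 + (-5 - 63))*3 = (15 - 68)*3 = -53*3 = -159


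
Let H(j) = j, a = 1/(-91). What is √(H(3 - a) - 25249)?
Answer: 3*I*√23229115/91 ≈ 158.89*I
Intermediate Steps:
a = -1/91 ≈ -0.010989
√(H(3 - a) - 25249) = √((3 - 1*(-1/91)) - 25249) = √((3 + 1/91) - 25249) = √(274/91 - 25249) = √(-2297385/91) = 3*I*√23229115/91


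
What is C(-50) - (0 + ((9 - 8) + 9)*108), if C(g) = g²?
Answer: 1420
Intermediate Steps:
C(-50) - (0 + ((9 - 8) + 9)*108) = (-50)² - (0 + ((9 - 8) + 9)*108) = 2500 - (0 + (1 + 9)*108) = 2500 - (0 + 10*108) = 2500 - (0 + 1080) = 2500 - 1*1080 = 2500 - 1080 = 1420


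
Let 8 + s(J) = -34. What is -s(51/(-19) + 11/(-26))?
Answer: 42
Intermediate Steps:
s(J) = -42 (s(J) = -8 - 34 = -42)
-s(51/(-19) + 11/(-26)) = -1*(-42) = 42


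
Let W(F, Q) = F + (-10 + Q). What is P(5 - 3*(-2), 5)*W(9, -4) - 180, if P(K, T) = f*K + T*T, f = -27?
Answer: 1180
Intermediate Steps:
W(F, Q) = -10 + F + Q
P(K, T) = T² - 27*K (P(K, T) = -27*K + T*T = -27*K + T² = T² - 27*K)
P(5 - 3*(-2), 5)*W(9, -4) - 180 = (5² - 27*(5 - 3*(-2)))*(-10 + 9 - 4) - 180 = (25 - 27*(5 + 6))*(-5) - 180 = (25 - 27*11)*(-5) - 180 = (25 - 297)*(-5) - 180 = -272*(-5) - 180 = 1360 - 180 = 1180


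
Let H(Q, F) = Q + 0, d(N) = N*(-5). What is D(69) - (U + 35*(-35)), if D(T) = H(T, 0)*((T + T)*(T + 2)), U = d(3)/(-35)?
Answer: 4741006/7 ≈ 6.7729e+5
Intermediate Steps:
d(N) = -5*N
H(Q, F) = Q
U = 3/7 (U = -5*3/(-35) = -15*(-1/35) = 3/7 ≈ 0.42857)
D(T) = 2*T²*(2 + T) (D(T) = T*((T + T)*(T + 2)) = T*((2*T)*(2 + T)) = T*(2*T*(2 + T)) = 2*T²*(2 + T))
D(69) - (U + 35*(-35)) = 2*69²*(2 + 69) - (3/7 + 35*(-35)) = 2*4761*71 - (3/7 - 1225) = 676062 - 1*(-8572/7) = 676062 + 8572/7 = 4741006/7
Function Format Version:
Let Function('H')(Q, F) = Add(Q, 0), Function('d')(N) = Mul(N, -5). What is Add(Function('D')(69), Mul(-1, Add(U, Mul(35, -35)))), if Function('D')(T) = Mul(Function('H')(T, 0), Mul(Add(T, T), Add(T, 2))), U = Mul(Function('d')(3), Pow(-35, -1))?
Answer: Rational(4741006, 7) ≈ 6.7729e+5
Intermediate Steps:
Function('d')(N) = Mul(-5, N)
Function('H')(Q, F) = Q
U = Rational(3, 7) (U = Mul(Mul(-5, 3), Pow(-35, -1)) = Mul(-15, Rational(-1, 35)) = Rational(3, 7) ≈ 0.42857)
Function('D')(T) = Mul(2, Pow(T, 2), Add(2, T)) (Function('D')(T) = Mul(T, Mul(Add(T, T), Add(T, 2))) = Mul(T, Mul(Mul(2, T), Add(2, T))) = Mul(T, Mul(2, T, Add(2, T))) = Mul(2, Pow(T, 2), Add(2, T)))
Add(Function('D')(69), Mul(-1, Add(U, Mul(35, -35)))) = Add(Mul(2, Pow(69, 2), Add(2, 69)), Mul(-1, Add(Rational(3, 7), Mul(35, -35)))) = Add(Mul(2, 4761, 71), Mul(-1, Add(Rational(3, 7), -1225))) = Add(676062, Mul(-1, Rational(-8572, 7))) = Add(676062, Rational(8572, 7)) = Rational(4741006, 7)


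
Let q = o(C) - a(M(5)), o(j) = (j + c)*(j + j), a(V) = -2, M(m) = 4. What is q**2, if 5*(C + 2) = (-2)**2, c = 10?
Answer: 228484/625 ≈ 365.57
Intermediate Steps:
C = -6/5 (C = -2 + (1/5)*(-2)**2 = -2 + (1/5)*4 = -2 + 4/5 = -6/5 ≈ -1.2000)
o(j) = 2*j*(10 + j) (o(j) = (j + 10)*(j + j) = (10 + j)*(2*j) = 2*j*(10 + j))
q = -478/25 (q = 2*(-6/5)*(10 - 6/5) - 1*(-2) = 2*(-6/5)*(44/5) + 2 = -528/25 + 2 = -478/25 ≈ -19.120)
q**2 = (-478/25)**2 = 228484/625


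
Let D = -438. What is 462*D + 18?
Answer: -202338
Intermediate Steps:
462*D + 18 = 462*(-438) + 18 = -202356 + 18 = -202338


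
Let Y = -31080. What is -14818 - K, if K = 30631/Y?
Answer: -460512809/31080 ≈ -14817.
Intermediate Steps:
K = -30631/31080 (K = 30631/(-31080) = 30631*(-1/31080) = -30631/31080 ≈ -0.98555)
-14818 - K = -14818 - 1*(-30631/31080) = -14818 + 30631/31080 = -460512809/31080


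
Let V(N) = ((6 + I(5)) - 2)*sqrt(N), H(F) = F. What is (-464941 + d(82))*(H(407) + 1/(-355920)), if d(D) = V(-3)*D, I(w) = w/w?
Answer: -67351092428099/355920 + 5939236999*I*sqrt(3)/35592 ≈ -1.8923e+8 + 2.8903e+5*I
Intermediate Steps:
I(w) = 1
V(N) = 5*sqrt(N) (V(N) = ((6 + 1) - 2)*sqrt(N) = (7 - 2)*sqrt(N) = 5*sqrt(N))
d(D) = 5*I*D*sqrt(3) (d(D) = (5*sqrt(-3))*D = (5*(I*sqrt(3)))*D = (5*I*sqrt(3))*D = 5*I*D*sqrt(3))
(-464941 + d(82))*(H(407) + 1/(-355920)) = (-464941 + 5*I*82*sqrt(3))*(407 + 1/(-355920)) = (-464941 + 410*I*sqrt(3))*(407 - 1/355920) = (-464941 + 410*I*sqrt(3))*(144859439/355920) = -67351092428099/355920 + 5939236999*I*sqrt(3)/35592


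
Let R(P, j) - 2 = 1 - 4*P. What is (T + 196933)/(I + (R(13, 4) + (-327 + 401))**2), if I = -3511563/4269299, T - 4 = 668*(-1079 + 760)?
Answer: -68970525345/2664800312 ≈ -25.882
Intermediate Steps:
R(P, j) = 3 - 4*P (R(P, j) = 2 + (1 - 4*P) = 3 - 4*P)
T = -213088 (T = 4 + 668*(-1079 + 760) = 4 + 668*(-319) = 4 - 213092 = -213088)
I = -3511563/4269299 (I = -3511563*1/4269299 = -3511563/4269299 ≈ -0.82252)
(T + 196933)/(I + (R(13, 4) + (-327 + 401))**2) = (-213088 + 196933)/(-3511563/4269299 + ((3 - 4*13) + (-327 + 401))**2) = -16155/(-3511563/4269299 + ((3 - 52) + 74)**2) = -16155/(-3511563/4269299 + (-49 + 74)**2) = -16155/(-3511563/4269299 + 25**2) = -16155/(-3511563/4269299 + 625) = -16155/2664800312/4269299 = -16155*4269299/2664800312 = -68970525345/2664800312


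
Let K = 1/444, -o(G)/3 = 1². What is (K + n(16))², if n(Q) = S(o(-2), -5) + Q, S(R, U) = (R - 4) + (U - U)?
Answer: 15976009/197136 ≈ 81.041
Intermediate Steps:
o(G) = -3 (o(G) = -3*1² = -3*1 = -3)
S(R, U) = -4 + R (S(R, U) = (-4 + R) + 0 = -4 + R)
K = 1/444 ≈ 0.0022523
n(Q) = -7 + Q (n(Q) = (-4 - 3) + Q = -7 + Q)
(K + n(16))² = (1/444 + (-7 + 16))² = (1/444 + 9)² = (3997/444)² = 15976009/197136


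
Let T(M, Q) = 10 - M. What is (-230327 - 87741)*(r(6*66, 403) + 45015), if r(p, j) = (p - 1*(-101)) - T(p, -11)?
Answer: -14598685064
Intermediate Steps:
r(p, j) = 91 + 2*p (r(p, j) = (p - 1*(-101)) - (10 - p) = (p + 101) + (-10 + p) = (101 + p) + (-10 + p) = 91 + 2*p)
(-230327 - 87741)*(r(6*66, 403) + 45015) = (-230327 - 87741)*((91 + 2*(6*66)) + 45015) = -318068*((91 + 2*396) + 45015) = -318068*((91 + 792) + 45015) = -318068*(883 + 45015) = -318068*45898 = -14598685064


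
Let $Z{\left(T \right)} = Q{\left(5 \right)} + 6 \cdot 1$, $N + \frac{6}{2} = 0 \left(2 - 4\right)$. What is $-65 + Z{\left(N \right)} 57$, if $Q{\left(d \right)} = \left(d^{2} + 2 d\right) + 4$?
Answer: $2500$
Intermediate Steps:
$Q{\left(d \right)} = 4 + d^{2} + 2 d$
$N = -3$ ($N = -3 + 0 \left(2 - 4\right) = -3 + 0 \left(-2\right) = -3 + 0 = -3$)
$Z{\left(T \right)} = 45$ ($Z{\left(T \right)} = \left(4 + 5^{2} + 2 \cdot 5\right) + 6 \cdot 1 = \left(4 + 25 + 10\right) + 6 = 39 + 6 = 45$)
$-65 + Z{\left(N \right)} 57 = -65 + 45 \cdot 57 = -65 + 2565 = 2500$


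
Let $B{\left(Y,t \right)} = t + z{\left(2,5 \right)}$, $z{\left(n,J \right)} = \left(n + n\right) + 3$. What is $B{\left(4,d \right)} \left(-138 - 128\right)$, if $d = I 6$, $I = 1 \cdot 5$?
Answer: $-9842$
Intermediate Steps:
$I = 5$
$z{\left(n,J \right)} = 3 + 2 n$ ($z{\left(n,J \right)} = 2 n + 3 = 3 + 2 n$)
$d = 30$ ($d = 5 \cdot 6 = 30$)
$B{\left(Y,t \right)} = 7 + t$ ($B{\left(Y,t \right)} = t + \left(3 + 2 \cdot 2\right) = t + \left(3 + 4\right) = t + 7 = 7 + t$)
$B{\left(4,d \right)} \left(-138 - 128\right) = \left(7 + 30\right) \left(-138 - 128\right) = 37 \left(-266\right) = -9842$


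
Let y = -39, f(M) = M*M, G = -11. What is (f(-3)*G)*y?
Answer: 3861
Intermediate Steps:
f(M) = M**2
(f(-3)*G)*y = ((-3)**2*(-11))*(-39) = (9*(-11))*(-39) = -99*(-39) = 3861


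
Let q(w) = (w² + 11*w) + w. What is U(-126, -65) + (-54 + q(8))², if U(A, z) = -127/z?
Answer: 730467/65 ≈ 11238.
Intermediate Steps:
q(w) = w² + 12*w
U(-126, -65) + (-54 + q(8))² = -127/(-65) + (-54 + 8*(12 + 8))² = -127*(-1/65) + (-54 + 8*20)² = 127/65 + (-54 + 160)² = 127/65 + 106² = 127/65 + 11236 = 730467/65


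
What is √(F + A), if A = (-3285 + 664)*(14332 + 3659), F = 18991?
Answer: 2*I*√11783855 ≈ 6865.5*I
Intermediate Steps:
A = -47154411 (A = -2621*17991 = -47154411)
√(F + A) = √(18991 - 47154411) = √(-47135420) = 2*I*√11783855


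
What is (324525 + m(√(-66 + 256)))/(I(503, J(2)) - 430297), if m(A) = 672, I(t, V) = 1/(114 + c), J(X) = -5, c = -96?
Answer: -5853546/7745345 ≈ -0.75575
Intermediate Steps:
I(t, V) = 1/18 (I(t, V) = 1/(114 - 96) = 1/18)
(324525 + m(√(-66 + 256)))/(I(503, J(2)) - 430297) = (324525 + 672)/(1/18 - 430297) = 325197/(-7745345/18) = 325197*(-18/7745345) = -5853546/7745345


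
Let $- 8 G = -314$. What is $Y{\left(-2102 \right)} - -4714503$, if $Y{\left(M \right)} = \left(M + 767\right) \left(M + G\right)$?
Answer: $\frac{29873097}{4} \approx 7.4683 \cdot 10^{6}$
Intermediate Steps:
$G = \frac{157}{4}$ ($G = \left(- \frac{1}{8}\right) \left(-314\right) = \frac{157}{4} \approx 39.25$)
$Y{\left(M \right)} = \left(767 + M\right) \left(\frac{157}{4} + M\right)$ ($Y{\left(M \right)} = \left(M + 767\right) \left(M + \frac{157}{4}\right) = \left(767 + M\right) \left(\frac{157}{4} + M\right)$)
$Y{\left(-2102 \right)} - -4714503 = \left(\frac{120419}{4} + \left(-2102\right)^{2} + \frac{3225}{4} \left(-2102\right)\right) - -4714503 = \left(\frac{120419}{4} + 4418404 - \frac{3389475}{2}\right) + 4714503 = \frac{11015085}{4} + 4714503 = \frac{29873097}{4}$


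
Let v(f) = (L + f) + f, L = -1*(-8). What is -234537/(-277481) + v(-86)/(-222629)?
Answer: 52260244657/61775317549 ≈ 0.84597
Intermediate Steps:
L = 8
v(f) = 8 + 2*f (v(f) = (8 + f) + f = 8 + 2*f)
-234537/(-277481) + v(-86)/(-222629) = -234537/(-277481) + (8 + 2*(-86))/(-222629) = -234537*(-1/277481) + (8 - 172)*(-1/222629) = 234537/277481 - 164*(-1/222629) = 234537/277481 + 164/222629 = 52260244657/61775317549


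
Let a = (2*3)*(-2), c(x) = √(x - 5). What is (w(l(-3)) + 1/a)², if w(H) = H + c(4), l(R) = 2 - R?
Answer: 3337/144 + 59*I/6 ≈ 23.174 + 9.8333*I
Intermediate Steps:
c(x) = √(-5 + x)
a = -12 (a = 6*(-2) = -12)
w(H) = I + H (w(H) = H + √(-5 + 4) = H + √(-1) = H + I = I + H)
(w(l(-3)) + 1/a)² = ((I + (2 - 1*(-3))) + 1/(-12))² = ((I + (2 + 3)) + 1*(-1/12))² = ((I + 5) - 1/12)² = ((5 + I) - 1/12)² = (59/12 + I)²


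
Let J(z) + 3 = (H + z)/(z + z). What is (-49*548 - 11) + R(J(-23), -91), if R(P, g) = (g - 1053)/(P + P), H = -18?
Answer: -2579399/97 ≈ -26592.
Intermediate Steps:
J(z) = -3 + (-18 + z)/(2*z) (J(z) = -3 + (-18 + z)/(z + z) = -3 + (-18 + z)/((2*z)) = -3 + (-18 + z)*(1/(2*z)) = -3 + (-18 + z)/(2*z))
R(P, g) = (-1053 + g)/(2*P) (R(P, g) = (-1053 + g)/((2*P)) = (-1053 + g)*(1/(2*P)) = (-1053 + g)/(2*P))
(-49*548 - 11) + R(J(-23), -91) = (-49*548 - 11) + (-1053 - 91)/(2*(-5/2 - 9/(-23))) = (-26852 - 11) + (1/2)*(-1144)/(-5/2 - 9*(-1/23)) = -26863 + (1/2)*(-1144)/(-5/2 + 9/23) = -26863 + (1/2)*(-1144)/(-97/46) = -26863 + (1/2)*(-46/97)*(-1144) = -26863 + 26312/97 = -2579399/97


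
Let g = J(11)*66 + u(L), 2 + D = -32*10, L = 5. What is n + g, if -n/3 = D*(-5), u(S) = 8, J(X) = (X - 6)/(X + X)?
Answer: -4807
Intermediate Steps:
J(X) = (-6 + X)/(2*X) (J(X) = (-6 + X)/((2*X)) = (-6 + X)*(1/(2*X)) = (-6 + X)/(2*X))
D = -322 (D = -2 - 32*10 = -2 - 320 = -322)
n = -4830 (n = -(-966)*(-5) = -3*1610 = -4830)
g = 23 (g = ((½)*(-6 + 11)/11)*66 + 8 = ((½)*(1/11)*5)*66 + 8 = (5/22)*66 + 8 = 15 + 8 = 23)
n + g = -4830 + 23 = -4807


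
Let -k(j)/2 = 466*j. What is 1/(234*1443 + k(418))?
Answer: -1/51914 ≈ -1.9263e-5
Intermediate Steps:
k(j) = -932*j
1/(234*1443 + k(418)) = 1/(234*1443 - 932*418) = 1/(337662 - 389576) = 1/(-51914) = -1/51914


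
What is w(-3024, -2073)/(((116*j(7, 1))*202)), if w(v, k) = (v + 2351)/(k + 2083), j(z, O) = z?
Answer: -673/1640240 ≈ -0.00041031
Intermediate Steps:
w(v, k) = (2351 + v)/(2083 + k)
w(-3024, -2073)/(((116*j(7, 1))*202)) = ((2351 - 3024)/(2083 - 2073))/(((116*7)*202)) = (-673/10)/((812*202)) = ((⅒)*(-673))/164024 = -673/10*1/164024 = -673/1640240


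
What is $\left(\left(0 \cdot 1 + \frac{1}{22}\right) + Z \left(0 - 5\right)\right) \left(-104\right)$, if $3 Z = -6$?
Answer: $- \frac{11492}{11} \approx -1044.7$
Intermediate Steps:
$Z = -2$ ($Z = \frac{1}{3} \left(-6\right) = -2$)
$\left(\left(0 \cdot 1 + \frac{1}{22}\right) + Z \left(0 - 5\right)\right) \left(-104\right) = \left(\left(0 \cdot 1 + \frac{1}{22}\right) - 2 \left(0 - 5\right)\right) \left(-104\right) = \left(\left(0 + \frac{1}{22}\right) - -10\right) \left(-104\right) = \left(\frac{1}{22} + 10\right) \left(-104\right) = \frac{221}{22} \left(-104\right) = - \frac{11492}{11}$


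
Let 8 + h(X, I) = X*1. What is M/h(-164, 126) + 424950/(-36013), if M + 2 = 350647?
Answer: -12700869785/6194236 ≈ -2050.4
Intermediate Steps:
h(X, I) = -8 + X (h(X, I) = -8 + X*1 = -8 + X)
M = 350645 (M = -2 + 350647 = 350645)
M/h(-164, 126) + 424950/(-36013) = 350645/(-8 - 164) + 424950/(-36013) = 350645/(-172) + 424950*(-1/36013) = 350645*(-1/172) - 424950/36013 = -350645/172 - 424950/36013 = -12700869785/6194236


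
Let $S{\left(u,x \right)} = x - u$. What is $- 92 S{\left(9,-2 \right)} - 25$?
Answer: $987$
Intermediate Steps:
$- 92 S{\left(9,-2 \right)} - 25 = - 92 \left(-2 - 9\right) - 25 = \left(-92\right) \left(-11\right) - 25 = 1012 - 25 = 987$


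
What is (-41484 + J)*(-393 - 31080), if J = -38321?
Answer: 2511702765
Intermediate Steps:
(-41484 + J)*(-393 - 31080) = (-41484 - 38321)*(-393 - 31080) = -79805*(-31473) = 2511702765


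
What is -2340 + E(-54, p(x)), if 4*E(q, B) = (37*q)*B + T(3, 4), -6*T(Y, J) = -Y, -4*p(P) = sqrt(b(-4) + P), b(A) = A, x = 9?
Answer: -18719/8 + 999*sqrt(5)/8 ≈ -2060.6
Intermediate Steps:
p(P) = -sqrt(-4 + P)/4
T(Y, J) = Y/6 (T(Y, J) = -(-1)*Y/6 = Y/6)
E(q, B) = 1/8 + 37*B*q/4 (E(q, B) = ((37*q)*B + (1/6)*3)/4 = (37*B*q + 1/2)/4 = (1/2 + 37*B*q)/4 = 1/8 + 37*B*q/4)
-2340 + E(-54, p(x)) = -2340 + (1/8 + (37/4)*(-sqrt(-4 + 9)/4)*(-54)) = -2340 + (1/8 + (37/4)*(-sqrt(5)/4)*(-54)) = -2340 + (1/8 + 999*sqrt(5)/8) = -18719/8 + 999*sqrt(5)/8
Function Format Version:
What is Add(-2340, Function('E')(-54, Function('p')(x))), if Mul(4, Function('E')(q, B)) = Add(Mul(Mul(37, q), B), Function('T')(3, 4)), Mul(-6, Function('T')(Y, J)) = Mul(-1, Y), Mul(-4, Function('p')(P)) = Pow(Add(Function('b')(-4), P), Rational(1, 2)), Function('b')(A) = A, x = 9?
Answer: Add(Rational(-18719, 8), Mul(Rational(999, 8), Pow(5, Rational(1, 2)))) ≈ -2060.6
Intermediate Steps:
Function('p')(P) = Mul(Rational(-1, 4), Pow(Add(-4, P), Rational(1, 2)))
Function('T')(Y, J) = Mul(Rational(1, 6), Y) (Function('T')(Y, J) = Mul(Rational(-1, 6), Mul(-1, Y)) = Mul(Rational(1, 6), Y))
Function('E')(q, B) = Add(Rational(1, 8), Mul(Rational(37, 4), B, q)) (Function('E')(q, B) = Mul(Rational(1, 4), Add(Mul(Mul(37, q), B), Mul(Rational(1, 6), 3))) = Mul(Rational(1, 4), Add(Mul(37, B, q), Rational(1, 2))) = Mul(Rational(1, 4), Add(Rational(1, 2), Mul(37, B, q))) = Add(Rational(1, 8), Mul(Rational(37, 4), B, q)))
Add(-2340, Function('E')(-54, Function('p')(x))) = Add(-2340, Add(Rational(1, 8), Mul(Rational(37, 4), Mul(Rational(-1, 4), Pow(Add(-4, 9), Rational(1, 2))), -54))) = Add(-2340, Add(Rational(1, 8), Mul(Rational(37, 4), Mul(Rational(-1, 4), Pow(5, Rational(1, 2))), -54))) = Add(-2340, Add(Rational(1, 8), Mul(Rational(999, 8), Pow(5, Rational(1, 2))))) = Add(Rational(-18719, 8), Mul(Rational(999, 8), Pow(5, Rational(1, 2))))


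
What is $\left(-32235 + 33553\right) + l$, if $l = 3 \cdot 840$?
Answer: $3838$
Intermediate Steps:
$l = 2520$
$\left(-32235 + 33553\right) + l = \left(-32235 + 33553\right) + 2520 = 1318 + 2520 = 3838$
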